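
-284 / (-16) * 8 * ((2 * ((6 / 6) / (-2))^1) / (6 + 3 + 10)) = -7.47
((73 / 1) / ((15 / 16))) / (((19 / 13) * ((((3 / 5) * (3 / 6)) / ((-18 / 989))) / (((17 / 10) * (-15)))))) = 82.42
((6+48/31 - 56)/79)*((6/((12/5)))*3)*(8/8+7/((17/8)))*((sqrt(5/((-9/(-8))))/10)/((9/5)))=-274115*sqrt(10)/374697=-2.31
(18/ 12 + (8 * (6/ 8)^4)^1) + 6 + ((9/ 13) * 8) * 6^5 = 17920077/ 416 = 43077.11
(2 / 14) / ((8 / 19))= 19 / 56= 0.34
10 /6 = 5 /3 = 1.67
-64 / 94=-32 / 47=-0.68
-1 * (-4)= 4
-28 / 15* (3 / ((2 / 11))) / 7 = -22 / 5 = -4.40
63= 63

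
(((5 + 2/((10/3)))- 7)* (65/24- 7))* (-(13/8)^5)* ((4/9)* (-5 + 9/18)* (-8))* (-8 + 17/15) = 27573332059/3686400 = 7479.75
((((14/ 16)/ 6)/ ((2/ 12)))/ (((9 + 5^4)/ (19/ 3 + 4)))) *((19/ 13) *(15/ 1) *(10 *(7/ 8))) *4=721525/ 65936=10.94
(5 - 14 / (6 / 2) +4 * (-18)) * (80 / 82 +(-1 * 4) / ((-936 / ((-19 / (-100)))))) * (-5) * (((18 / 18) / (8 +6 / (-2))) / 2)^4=40281497 / 1151280000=0.03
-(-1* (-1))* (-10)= 10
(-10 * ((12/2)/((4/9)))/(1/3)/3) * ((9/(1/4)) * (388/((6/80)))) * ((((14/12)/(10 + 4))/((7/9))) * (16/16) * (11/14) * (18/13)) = -1866823200/637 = -2930648.67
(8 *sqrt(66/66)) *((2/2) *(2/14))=8/7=1.14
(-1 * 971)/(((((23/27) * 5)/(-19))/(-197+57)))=-606410.61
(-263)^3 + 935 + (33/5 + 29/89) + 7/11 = -89042519223/4895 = -18190504.44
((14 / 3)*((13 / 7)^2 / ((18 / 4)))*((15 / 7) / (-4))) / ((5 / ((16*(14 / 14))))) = -2704 / 441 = -6.13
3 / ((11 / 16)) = 48 / 11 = 4.36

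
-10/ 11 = -0.91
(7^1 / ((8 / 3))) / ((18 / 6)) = 7 / 8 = 0.88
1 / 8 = 0.12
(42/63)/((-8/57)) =-19/4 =-4.75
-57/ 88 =-0.65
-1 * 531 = -531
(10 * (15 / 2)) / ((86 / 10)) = 375 / 43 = 8.72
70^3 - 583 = 342417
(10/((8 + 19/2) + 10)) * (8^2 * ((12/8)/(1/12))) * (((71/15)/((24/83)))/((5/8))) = 3017216/275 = 10971.69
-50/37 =-1.35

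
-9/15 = -3/5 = -0.60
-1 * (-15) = 15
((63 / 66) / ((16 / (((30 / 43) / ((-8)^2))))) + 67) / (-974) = -32451899 / 471758848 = -0.07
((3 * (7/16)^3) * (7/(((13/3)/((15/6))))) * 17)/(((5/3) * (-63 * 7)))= -2499/106496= -0.02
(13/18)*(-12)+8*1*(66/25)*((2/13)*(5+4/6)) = 9502/975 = 9.75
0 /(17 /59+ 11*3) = 0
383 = 383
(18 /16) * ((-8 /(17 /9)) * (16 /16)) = -81 /17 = -4.76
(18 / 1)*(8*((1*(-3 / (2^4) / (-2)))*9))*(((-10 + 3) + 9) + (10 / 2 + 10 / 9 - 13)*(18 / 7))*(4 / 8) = -13365 / 14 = -954.64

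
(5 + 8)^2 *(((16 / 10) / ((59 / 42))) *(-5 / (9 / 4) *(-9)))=227136 / 59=3849.76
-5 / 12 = -0.42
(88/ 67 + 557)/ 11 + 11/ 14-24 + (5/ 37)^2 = 389290787/ 14125342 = 27.56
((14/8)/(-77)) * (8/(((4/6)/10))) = -30/11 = -2.73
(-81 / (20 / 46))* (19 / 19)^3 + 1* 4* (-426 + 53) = -1678.30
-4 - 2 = -6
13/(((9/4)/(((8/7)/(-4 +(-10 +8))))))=-1.10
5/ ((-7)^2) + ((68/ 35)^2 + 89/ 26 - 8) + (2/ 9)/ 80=-799651/ 1146600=-0.70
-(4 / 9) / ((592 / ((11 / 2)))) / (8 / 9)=-11 / 2368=-0.00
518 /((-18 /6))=-172.67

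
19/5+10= 69/5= 13.80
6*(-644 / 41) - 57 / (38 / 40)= -6324 / 41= -154.24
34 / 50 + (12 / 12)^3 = 42 / 25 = 1.68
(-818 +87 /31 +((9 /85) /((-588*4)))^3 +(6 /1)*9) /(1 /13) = -90783121192784394881 /9174167371264000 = -9895.52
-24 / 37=-0.65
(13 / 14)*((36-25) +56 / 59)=9165 / 826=11.10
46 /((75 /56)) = 2576 /75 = 34.35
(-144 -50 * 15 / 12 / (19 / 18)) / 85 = -2.39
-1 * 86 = -86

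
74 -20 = 54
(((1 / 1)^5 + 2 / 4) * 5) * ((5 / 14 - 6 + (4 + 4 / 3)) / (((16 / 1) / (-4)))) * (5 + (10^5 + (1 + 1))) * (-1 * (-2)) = 6500455 / 56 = 116079.55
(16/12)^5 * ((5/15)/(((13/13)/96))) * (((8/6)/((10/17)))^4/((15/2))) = 87578116096/184528125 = 474.61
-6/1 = -6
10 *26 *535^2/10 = 7441850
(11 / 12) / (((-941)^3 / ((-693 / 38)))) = 2541 / 126652118392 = 0.00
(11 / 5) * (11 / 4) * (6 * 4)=726 / 5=145.20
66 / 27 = 22 / 9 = 2.44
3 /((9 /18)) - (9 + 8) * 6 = -96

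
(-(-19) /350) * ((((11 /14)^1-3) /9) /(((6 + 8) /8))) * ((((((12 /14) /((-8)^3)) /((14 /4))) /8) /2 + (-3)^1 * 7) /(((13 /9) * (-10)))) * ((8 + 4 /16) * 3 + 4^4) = -278786020113 /89493913600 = -3.12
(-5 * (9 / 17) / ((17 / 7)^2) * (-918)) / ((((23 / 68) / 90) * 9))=4762800 / 391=12181.07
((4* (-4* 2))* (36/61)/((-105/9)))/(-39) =-1152/27755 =-0.04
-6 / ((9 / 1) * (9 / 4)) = -8 / 27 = -0.30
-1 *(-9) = 9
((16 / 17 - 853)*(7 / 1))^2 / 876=10280946025 / 253164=40609.83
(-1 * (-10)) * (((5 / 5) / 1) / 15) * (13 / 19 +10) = 406 / 57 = 7.12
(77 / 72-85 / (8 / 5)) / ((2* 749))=-937 / 26964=-0.03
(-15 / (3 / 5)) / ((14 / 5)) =-125 / 14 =-8.93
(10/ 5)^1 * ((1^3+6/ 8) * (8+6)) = 49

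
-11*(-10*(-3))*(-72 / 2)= 11880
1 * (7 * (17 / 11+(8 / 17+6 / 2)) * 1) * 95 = 623770 / 187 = 3335.67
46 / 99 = 0.46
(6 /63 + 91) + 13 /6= 3917 /42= 93.26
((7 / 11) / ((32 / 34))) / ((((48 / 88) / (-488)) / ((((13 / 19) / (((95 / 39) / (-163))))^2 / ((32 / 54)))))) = -446180343310611 / 208513600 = -2139814.11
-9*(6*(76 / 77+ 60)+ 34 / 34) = -254277 / 77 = -3302.30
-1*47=-47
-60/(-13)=60/13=4.62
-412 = -412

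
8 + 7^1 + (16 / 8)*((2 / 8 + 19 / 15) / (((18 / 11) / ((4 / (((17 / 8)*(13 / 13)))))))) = 42433 / 2295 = 18.49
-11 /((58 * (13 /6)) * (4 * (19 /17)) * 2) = -561 /57304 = -0.01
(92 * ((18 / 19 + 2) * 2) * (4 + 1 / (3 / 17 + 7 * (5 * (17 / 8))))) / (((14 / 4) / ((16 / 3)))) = 638918656 / 192641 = 3316.63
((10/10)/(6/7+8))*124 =14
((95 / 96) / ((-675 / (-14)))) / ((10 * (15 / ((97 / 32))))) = 12901 / 31104000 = 0.00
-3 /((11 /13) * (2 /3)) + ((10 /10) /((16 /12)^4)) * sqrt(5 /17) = -5.15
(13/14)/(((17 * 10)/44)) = 143/595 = 0.24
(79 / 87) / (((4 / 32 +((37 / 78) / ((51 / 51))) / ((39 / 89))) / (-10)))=-3204240 / 426097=-7.52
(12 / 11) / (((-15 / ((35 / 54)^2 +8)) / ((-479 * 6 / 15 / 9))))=23521774 / 1804275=13.04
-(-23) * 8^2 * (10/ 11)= 14720/ 11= 1338.18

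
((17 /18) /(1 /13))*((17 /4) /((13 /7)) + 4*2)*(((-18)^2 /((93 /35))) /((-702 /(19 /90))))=-1209635 /261144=-4.63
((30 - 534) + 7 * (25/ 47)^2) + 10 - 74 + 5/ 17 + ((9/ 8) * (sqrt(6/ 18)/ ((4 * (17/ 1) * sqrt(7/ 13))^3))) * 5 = -565.73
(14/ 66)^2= 49/ 1089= 0.04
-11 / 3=-3.67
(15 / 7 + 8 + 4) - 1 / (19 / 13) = 1790 / 133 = 13.46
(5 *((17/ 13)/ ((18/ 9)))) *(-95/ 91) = -8075/ 2366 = -3.41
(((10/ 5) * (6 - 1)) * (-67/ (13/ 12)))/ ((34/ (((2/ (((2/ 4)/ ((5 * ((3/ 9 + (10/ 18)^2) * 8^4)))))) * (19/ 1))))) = -8342732800/ 459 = -18175888.45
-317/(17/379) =-120143/17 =-7067.24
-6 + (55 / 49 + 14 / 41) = -9113 / 2009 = -4.54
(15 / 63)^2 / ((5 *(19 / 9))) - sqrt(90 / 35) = 5 / 931 - 3 *sqrt(14) / 7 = -1.60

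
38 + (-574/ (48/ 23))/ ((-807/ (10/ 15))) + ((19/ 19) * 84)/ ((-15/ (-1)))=6366341/ 145260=43.83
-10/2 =-5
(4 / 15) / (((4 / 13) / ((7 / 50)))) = 91 / 750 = 0.12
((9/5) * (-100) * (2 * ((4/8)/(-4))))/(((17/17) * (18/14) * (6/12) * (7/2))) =20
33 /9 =11 /3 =3.67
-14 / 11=-1.27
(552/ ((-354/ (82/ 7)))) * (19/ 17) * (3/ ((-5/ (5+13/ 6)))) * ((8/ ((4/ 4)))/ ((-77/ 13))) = -320499296/ 2703085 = -118.57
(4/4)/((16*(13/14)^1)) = 7/104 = 0.07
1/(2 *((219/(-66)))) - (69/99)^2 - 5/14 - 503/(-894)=-35732771/82915371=-0.43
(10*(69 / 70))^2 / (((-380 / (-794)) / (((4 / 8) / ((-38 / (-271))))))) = 512221707 / 707560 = 723.93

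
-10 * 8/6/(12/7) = -70/9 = -7.78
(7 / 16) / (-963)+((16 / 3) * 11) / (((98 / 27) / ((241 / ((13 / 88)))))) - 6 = 258745214453 / 9814896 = 26362.50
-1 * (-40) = 40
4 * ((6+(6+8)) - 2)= 72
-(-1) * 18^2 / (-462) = -54 / 77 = -0.70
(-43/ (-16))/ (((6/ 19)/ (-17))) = -13889/ 96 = -144.68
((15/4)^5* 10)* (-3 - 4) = -51910.40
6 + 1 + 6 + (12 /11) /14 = 1007 /77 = 13.08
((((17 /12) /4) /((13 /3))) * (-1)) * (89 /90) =-1513 /18720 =-0.08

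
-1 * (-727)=727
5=5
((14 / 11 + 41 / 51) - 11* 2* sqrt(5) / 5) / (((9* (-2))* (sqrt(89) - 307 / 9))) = -3377* sqrt(5) / 435200 - 99* sqrt(445) / 435200 + 699* sqrt(89) / 6510592 + 71531 / 19531776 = -0.02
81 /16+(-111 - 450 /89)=-158055 /1424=-110.99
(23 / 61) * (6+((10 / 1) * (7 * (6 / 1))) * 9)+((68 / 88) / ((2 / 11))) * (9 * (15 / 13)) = 1471.64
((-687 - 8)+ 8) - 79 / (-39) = -26714 / 39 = -684.97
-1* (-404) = 404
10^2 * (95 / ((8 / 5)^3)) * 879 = 260953125 / 128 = 2038696.29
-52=-52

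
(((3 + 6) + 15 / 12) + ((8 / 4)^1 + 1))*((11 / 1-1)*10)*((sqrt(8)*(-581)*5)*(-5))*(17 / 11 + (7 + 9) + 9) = 11239445000*sqrt(2) / 11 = 1444997777.50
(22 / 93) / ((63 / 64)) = 1408 / 5859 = 0.24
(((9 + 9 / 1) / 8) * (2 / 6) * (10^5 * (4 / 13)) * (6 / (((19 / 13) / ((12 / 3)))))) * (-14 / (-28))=189473.68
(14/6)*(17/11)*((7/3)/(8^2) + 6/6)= 23681/6336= 3.74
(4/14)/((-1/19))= -5.43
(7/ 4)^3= 343/ 64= 5.36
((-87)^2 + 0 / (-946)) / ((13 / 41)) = 310329 / 13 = 23871.46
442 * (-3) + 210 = -1116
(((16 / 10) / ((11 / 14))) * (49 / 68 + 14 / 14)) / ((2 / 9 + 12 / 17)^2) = 1127763 / 277255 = 4.07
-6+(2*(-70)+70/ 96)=-6973/ 48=-145.27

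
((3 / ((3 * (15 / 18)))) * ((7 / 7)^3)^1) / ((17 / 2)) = 12 / 85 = 0.14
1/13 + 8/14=59/91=0.65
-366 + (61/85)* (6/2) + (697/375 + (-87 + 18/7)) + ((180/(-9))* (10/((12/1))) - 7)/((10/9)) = -41743739/89250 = -467.72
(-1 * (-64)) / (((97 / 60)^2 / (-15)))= -3456000 / 9409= -367.31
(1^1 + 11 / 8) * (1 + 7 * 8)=1083 / 8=135.38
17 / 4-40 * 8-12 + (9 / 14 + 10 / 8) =-2281 / 7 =-325.86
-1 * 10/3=-3.33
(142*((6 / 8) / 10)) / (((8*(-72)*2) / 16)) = -71 / 480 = -0.15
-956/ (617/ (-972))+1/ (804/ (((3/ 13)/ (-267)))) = 864397624279/ 573950676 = 1506.05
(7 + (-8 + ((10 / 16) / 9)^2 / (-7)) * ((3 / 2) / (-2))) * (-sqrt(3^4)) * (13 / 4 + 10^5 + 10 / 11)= -2767789910111 / 236544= -11700951.66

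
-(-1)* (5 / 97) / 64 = 0.00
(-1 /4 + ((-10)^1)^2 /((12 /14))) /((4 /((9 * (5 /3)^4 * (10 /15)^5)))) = 1746250 /6561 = 266.16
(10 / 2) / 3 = 5 / 3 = 1.67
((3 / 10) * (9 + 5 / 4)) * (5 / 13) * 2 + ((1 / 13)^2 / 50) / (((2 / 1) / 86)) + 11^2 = 2084961 / 16900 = 123.37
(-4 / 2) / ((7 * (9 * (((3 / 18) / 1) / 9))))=-1.71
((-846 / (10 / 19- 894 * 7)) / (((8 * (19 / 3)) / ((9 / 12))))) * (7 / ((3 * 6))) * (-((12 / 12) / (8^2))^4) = -2961 / 63829656469504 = -0.00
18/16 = 9/8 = 1.12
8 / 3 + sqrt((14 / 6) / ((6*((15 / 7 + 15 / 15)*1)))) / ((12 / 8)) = 7*sqrt(11) / 99 + 8 / 3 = 2.90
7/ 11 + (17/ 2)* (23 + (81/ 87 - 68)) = -119290/ 319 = -373.95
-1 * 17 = -17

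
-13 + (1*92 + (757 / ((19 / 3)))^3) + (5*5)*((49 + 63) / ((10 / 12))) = 11736136612 / 6859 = 1711056.51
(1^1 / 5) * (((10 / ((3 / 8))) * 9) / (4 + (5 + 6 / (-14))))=28 / 5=5.60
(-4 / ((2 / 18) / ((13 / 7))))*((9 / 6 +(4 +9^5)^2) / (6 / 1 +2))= -816018093657 / 28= -29143503344.89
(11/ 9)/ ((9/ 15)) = 55/ 27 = 2.04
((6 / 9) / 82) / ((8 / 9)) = 3 / 328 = 0.01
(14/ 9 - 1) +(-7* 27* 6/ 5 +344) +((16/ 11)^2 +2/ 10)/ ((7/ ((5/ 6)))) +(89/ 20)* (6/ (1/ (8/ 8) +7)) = 121.37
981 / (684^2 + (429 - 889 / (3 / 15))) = 981 / 463840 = 0.00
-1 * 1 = -1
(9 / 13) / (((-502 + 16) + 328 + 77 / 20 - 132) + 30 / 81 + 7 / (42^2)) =-8505 / 3510754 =-0.00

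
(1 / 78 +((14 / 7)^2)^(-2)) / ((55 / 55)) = 47 / 624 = 0.08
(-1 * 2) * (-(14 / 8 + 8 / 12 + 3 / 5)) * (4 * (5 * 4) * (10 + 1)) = 15928 / 3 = 5309.33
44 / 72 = 11 / 18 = 0.61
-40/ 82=-20/ 41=-0.49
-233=-233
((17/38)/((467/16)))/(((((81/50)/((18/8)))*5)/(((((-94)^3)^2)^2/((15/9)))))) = 32362581407369229600309248/26619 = 1215769991636396168162.19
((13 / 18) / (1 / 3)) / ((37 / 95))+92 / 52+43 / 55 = 1287953 / 158730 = 8.11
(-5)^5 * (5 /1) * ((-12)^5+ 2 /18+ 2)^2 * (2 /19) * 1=-156725668811281250 /1539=-101836042112593.40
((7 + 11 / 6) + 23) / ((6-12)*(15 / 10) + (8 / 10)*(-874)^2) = 955 / 18332754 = 0.00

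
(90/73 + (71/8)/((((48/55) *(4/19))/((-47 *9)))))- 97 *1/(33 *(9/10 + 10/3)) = -1066845602555/52214272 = -20432.07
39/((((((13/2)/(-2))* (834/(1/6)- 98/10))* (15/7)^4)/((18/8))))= -2401/9364125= -0.00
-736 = -736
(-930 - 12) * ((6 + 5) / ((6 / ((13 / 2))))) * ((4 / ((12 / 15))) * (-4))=224510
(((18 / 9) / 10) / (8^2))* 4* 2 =1 / 40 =0.02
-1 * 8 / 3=-8 / 3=-2.67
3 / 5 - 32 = -157 / 5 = -31.40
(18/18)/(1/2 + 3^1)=2/7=0.29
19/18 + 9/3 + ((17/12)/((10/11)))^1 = 2021/360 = 5.61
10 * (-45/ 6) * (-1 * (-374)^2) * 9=94416300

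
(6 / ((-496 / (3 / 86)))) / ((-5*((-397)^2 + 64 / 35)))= 0.00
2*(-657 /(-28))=657 /14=46.93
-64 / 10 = -32 / 5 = -6.40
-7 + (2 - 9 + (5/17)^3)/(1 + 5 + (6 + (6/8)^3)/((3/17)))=-95495807/13328969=-7.16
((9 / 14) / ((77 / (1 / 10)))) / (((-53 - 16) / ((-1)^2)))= -3 / 247940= -0.00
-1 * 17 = -17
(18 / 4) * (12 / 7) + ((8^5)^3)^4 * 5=53637343930306110042542145950260821426655869276426076214 / 7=7662477704329444291791735000000000000000000000000000000.00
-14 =-14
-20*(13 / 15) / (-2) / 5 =26 / 15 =1.73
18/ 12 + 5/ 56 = 1.59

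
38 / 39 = 0.97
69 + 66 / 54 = 632 / 9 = 70.22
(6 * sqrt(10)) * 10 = 60 * sqrt(10) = 189.74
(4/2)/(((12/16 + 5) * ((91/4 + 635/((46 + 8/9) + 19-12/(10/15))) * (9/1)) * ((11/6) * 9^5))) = 27584/2782358115471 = 0.00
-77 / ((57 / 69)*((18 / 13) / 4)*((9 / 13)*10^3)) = -299299 / 769500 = -0.39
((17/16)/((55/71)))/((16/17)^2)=1.55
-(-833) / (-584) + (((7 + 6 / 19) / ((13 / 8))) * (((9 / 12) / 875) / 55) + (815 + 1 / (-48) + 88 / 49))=237724127344477 / 291561270000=815.35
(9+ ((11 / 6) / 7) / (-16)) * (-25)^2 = 3773125 / 672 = 5614.77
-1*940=-940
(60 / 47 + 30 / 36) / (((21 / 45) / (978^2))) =203252850 / 47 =4324528.72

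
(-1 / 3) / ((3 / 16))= -16 / 9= -1.78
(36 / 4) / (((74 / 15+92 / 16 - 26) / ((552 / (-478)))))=149040 / 219641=0.68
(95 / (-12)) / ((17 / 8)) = -190 / 51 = -3.73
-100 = -100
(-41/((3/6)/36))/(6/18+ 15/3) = -1107/2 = -553.50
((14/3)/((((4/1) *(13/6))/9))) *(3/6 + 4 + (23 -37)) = -1197/26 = -46.04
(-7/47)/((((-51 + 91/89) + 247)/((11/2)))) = -0.00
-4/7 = -0.57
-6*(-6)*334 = 12024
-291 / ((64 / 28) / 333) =-678321 / 16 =-42395.06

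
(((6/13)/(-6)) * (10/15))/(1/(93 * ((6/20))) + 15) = -186/54535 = -0.00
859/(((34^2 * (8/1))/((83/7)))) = 71297/64736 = 1.10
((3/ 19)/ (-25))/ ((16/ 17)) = -0.01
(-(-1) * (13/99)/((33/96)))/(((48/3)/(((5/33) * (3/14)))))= 65/83853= 0.00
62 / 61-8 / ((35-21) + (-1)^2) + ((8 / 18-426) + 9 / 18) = -2330903 / 5490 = -424.57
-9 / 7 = -1.29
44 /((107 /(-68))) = -27.96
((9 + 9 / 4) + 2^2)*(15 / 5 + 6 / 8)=57.19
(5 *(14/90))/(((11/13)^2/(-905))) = -983.12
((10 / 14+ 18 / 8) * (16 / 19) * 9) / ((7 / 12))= 35856 / 931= 38.51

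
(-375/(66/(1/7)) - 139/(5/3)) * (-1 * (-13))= -842959/770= -1094.75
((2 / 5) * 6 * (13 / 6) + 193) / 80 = 991 / 400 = 2.48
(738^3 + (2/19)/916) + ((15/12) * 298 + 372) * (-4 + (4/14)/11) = 269324394929231/670054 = 401944313.34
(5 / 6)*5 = 25 / 6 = 4.17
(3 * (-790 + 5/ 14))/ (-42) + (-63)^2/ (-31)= -435219/ 6076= -71.63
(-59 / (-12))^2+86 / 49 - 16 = 70057 / 7056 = 9.93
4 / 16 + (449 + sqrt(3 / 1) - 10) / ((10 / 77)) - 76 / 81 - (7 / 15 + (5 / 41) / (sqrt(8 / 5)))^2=-7* sqrt(10) / 246 + 77* sqrt(3) / 10 + 92028078817 / 27232200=3392.63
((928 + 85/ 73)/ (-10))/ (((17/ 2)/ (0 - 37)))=2509673/ 6205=404.46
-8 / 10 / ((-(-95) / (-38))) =8 / 25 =0.32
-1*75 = -75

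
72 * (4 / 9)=32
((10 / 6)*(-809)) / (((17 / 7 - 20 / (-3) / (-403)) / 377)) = -4301926265 / 20413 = -210744.44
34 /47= 0.72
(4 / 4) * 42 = 42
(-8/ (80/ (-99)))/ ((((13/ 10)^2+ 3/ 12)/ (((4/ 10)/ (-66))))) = -3/ 97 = -0.03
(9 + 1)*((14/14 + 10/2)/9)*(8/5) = 10.67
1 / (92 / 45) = 45 / 92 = 0.49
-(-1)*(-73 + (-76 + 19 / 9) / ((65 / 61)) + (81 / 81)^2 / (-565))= -9409627 / 66105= -142.34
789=789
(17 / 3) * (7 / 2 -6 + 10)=85 / 2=42.50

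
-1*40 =-40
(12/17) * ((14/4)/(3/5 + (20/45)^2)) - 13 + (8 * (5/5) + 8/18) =-72041/49419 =-1.46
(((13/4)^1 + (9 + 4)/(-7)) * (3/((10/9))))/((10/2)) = 1053/1400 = 0.75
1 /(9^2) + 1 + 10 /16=1061 /648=1.64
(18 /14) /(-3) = -3 /7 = -0.43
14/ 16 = 7/ 8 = 0.88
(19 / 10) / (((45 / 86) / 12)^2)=1124192 / 1125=999.28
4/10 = 2/5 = 0.40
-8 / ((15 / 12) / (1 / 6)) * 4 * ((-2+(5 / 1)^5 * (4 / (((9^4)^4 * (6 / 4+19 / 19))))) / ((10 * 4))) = 29648323021589456 / 138976514163888075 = 0.21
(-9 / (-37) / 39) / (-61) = -3 / 29341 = -0.00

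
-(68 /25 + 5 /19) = -1417 /475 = -2.98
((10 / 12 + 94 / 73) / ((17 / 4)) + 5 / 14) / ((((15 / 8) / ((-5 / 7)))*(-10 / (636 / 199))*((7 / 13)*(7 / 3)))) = 245984024 / 2964742795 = 0.08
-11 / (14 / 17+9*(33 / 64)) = -11968 / 5945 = -2.01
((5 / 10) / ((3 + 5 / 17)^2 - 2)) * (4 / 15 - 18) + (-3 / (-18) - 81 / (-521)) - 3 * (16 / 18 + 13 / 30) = -92882633 / 19990770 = -4.65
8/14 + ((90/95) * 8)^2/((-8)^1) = -16700/2527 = -6.61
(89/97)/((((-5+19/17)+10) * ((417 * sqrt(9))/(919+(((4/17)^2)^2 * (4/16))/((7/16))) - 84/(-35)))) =4064611082605/101933856932232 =0.04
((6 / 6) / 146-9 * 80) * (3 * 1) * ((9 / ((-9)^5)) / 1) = 105119 / 319302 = 0.33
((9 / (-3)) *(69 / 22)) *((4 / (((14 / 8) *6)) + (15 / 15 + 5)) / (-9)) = 6.67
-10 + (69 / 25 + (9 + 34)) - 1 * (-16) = 1294 / 25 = 51.76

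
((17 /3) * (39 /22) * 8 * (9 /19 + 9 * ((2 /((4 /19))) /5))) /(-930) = -245973 /161975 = -1.52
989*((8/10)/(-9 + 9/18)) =-7912/85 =-93.08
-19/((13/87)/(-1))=1653/13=127.15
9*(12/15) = 36/5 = 7.20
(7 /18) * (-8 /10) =-14 /45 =-0.31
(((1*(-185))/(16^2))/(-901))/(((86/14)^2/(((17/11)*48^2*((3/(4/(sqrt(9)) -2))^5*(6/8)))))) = -14452537995/137979776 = -104.74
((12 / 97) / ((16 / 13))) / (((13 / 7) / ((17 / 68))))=21 / 1552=0.01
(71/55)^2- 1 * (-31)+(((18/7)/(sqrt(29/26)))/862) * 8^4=36864 * sqrt(754)/87493+98816/3025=44.24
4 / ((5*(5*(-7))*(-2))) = 2 / 175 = 0.01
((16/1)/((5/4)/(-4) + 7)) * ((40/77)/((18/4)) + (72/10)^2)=230432768/1853775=124.30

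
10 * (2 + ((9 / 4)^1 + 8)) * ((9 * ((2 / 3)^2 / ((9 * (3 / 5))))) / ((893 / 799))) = 81.19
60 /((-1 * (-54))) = 10 /9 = 1.11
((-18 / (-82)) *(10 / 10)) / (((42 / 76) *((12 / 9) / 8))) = 2.38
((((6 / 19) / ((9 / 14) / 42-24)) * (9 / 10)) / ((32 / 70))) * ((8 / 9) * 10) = -6860 / 29773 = -0.23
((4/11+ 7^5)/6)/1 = 61627/22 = 2801.23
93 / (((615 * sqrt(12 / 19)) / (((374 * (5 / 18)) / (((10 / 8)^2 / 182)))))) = 8440432 * sqrt(57) / 27675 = 2302.58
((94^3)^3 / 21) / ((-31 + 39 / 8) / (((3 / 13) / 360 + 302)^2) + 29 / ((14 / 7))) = 1881793503606341.73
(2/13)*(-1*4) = -8/13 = -0.62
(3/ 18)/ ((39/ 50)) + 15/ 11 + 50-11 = 52223/ 1287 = 40.58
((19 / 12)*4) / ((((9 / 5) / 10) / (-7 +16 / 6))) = -12350 / 81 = -152.47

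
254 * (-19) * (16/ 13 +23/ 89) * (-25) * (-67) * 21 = -252797830.29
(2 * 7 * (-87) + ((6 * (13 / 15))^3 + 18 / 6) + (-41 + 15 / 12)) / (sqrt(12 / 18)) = -557071 * sqrt(6) / 1000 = -1364.54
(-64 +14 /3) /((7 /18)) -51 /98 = -15003 /98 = -153.09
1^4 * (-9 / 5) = -9 / 5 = -1.80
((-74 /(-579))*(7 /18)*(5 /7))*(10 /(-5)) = -370 /5211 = -0.07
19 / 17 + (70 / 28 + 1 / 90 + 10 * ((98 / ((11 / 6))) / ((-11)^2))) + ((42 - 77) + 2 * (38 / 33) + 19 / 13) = -306947272 / 13236795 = -23.19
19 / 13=1.46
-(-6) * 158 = 948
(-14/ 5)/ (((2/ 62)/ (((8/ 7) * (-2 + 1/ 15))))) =14384/ 75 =191.79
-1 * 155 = -155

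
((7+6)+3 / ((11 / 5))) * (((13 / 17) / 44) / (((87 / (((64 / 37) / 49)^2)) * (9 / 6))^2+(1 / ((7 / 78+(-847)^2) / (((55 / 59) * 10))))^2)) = 375618793894406060560722427904 / 16501882916327924004070530646798157800737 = 0.00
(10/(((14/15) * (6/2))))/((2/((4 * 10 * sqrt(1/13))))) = 500 * sqrt(13)/91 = 19.81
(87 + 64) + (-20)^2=551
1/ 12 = 0.08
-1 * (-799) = 799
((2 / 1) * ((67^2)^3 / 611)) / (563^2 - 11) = 90458382169 / 96830669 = 934.19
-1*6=-6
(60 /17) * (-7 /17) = -420 /289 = -1.45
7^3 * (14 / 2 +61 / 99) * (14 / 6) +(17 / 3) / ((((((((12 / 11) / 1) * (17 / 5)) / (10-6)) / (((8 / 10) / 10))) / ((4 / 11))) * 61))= 6095.47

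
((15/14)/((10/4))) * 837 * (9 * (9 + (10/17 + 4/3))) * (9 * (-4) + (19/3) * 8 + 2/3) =64336842/119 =540645.73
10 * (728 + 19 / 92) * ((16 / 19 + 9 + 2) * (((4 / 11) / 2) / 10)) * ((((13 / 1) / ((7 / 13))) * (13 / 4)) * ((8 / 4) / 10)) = 24604.97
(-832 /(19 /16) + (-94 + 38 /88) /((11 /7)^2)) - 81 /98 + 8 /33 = -10990469827 /14869932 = -739.11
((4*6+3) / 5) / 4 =27 / 20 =1.35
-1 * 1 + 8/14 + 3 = 2.57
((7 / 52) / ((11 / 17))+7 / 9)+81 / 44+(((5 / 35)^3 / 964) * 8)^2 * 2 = 24859078178318 / 8794291809303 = 2.83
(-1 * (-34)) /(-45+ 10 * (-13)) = -34 /175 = -0.19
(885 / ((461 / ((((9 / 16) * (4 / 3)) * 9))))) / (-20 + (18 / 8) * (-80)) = -0.06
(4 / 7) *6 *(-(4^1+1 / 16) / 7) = -195 / 98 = -1.99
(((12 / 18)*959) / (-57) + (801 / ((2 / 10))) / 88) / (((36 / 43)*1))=22191053 / 541728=40.96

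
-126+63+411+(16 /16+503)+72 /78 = 11088 /13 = 852.92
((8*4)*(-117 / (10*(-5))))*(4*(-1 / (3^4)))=-832 / 225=-3.70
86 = 86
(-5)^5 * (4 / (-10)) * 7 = 8750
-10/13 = -0.77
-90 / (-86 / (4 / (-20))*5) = -9 / 215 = -0.04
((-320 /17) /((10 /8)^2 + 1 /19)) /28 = -24320 /58429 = -0.42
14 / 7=2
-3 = -3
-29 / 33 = -0.88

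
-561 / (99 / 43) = -731 / 3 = -243.67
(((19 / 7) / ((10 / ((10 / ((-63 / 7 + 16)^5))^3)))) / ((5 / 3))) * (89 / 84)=8455 / 232630513987207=0.00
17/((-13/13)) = -17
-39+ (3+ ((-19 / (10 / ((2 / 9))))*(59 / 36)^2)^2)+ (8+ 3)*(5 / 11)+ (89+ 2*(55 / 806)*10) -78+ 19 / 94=-1104652999142539 / 64422553478400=-17.15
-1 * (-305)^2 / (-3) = 93025 / 3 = 31008.33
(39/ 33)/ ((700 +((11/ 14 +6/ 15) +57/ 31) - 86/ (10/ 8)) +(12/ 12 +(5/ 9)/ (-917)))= 33259590/ 17876932403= 0.00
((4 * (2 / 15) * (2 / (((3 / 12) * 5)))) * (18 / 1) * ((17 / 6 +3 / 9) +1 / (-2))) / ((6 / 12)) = 2048 / 25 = 81.92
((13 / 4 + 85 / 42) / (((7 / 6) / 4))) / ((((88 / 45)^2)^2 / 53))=96278574375 / 1469253632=65.53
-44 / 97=-0.45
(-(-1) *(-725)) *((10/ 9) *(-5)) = 36250/ 9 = 4027.78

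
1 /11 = 0.09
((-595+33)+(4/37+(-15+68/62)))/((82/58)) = -19152673/47027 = -407.27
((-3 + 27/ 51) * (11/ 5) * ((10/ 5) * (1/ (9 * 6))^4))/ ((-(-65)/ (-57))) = 1463/ 1304982900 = 0.00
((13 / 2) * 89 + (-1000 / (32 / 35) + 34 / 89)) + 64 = -160509 / 356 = -450.87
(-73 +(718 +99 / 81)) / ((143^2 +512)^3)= 5816 / 82885488873129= 0.00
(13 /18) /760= 13 /13680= 0.00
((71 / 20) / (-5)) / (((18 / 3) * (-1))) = 0.12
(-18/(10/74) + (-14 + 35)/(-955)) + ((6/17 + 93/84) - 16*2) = -74442887/454580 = -163.76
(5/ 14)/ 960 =1/ 2688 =0.00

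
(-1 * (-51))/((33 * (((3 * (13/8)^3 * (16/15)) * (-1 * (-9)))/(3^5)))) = 73440/24167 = 3.04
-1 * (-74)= 74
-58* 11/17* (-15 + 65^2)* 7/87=-648340/51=-12712.55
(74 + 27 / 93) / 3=2303 / 93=24.76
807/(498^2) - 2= -2.00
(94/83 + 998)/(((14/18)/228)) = 170168256/581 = 292888.56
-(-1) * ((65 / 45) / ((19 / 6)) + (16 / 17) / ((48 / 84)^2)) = 3.34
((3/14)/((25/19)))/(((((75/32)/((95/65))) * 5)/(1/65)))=5776/18484375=0.00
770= 770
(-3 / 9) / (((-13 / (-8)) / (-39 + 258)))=-584 / 13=-44.92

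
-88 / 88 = -1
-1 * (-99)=99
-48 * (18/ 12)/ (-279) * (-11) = -88/ 31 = -2.84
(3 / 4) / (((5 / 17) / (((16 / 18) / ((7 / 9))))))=102 / 35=2.91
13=13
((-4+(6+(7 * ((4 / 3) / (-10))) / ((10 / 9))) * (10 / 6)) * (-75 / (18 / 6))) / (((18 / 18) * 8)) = -115 / 8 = -14.38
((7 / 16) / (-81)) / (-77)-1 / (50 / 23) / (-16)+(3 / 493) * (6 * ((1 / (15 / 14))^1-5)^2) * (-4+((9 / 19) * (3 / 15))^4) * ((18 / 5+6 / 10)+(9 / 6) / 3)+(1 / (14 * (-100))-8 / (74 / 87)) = -45196338935459754607 / 2180368396552500000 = -20.73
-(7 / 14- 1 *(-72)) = -145 / 2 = -72.50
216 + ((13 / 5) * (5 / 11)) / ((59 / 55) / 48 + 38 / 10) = 2182776 / 10091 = 216.31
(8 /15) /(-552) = -1 /1035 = -0.00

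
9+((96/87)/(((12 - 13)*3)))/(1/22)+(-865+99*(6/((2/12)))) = 234892/87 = 2699.91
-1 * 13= -13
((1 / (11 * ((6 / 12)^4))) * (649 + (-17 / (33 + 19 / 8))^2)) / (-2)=-415970056 / 880979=-472.17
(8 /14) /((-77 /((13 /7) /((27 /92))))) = -0.05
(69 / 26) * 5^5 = 215625 / 26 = 8293.27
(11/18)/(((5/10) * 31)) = 11/279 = 0.04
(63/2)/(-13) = -63/26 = -2.42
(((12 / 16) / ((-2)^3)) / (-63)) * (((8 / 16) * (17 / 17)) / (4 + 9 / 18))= 1 / 6048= 0.00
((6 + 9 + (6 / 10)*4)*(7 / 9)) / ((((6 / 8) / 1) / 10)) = 1624 / 9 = 180.44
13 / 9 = 1.44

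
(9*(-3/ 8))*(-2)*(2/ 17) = 27/ 34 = 0.79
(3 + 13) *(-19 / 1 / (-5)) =304 / 5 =60.80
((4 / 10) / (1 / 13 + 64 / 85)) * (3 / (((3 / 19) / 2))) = 16796 / 917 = 18.32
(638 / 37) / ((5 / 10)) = 1276 / 37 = 34.49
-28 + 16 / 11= -292 / 11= -26.55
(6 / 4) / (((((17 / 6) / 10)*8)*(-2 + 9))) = 45 / 476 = 0.09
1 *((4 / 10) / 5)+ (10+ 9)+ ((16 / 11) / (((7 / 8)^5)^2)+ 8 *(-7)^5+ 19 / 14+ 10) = -20883682893560919 / 155361386950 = -134420.03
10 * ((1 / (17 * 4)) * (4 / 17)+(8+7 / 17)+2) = 104.15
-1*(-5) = 5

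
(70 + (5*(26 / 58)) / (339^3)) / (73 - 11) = 79085184635 / 70046877762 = 1.13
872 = 872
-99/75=-33/25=-1.32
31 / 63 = 0.49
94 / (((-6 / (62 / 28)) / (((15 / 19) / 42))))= -7285 / 11172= -0.65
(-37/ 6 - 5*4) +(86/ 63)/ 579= -1908791/ 72954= -26.16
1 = 1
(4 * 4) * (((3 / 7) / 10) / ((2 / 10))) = 24 / 7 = 3.43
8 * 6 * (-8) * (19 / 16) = -456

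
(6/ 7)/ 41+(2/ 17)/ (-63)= 0.02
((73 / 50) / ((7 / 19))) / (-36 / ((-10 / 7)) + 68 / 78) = 0.15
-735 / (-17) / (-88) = -735 / 1496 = -0.49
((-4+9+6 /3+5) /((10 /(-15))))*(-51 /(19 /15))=13770 /19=724.74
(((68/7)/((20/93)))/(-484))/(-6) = 527/33880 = 0.02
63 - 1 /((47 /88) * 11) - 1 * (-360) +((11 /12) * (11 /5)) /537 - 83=339.83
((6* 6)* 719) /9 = 2876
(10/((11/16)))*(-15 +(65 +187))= 37920/11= 3447.27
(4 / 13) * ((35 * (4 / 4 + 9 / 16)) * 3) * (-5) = -13125 / 52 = -252.40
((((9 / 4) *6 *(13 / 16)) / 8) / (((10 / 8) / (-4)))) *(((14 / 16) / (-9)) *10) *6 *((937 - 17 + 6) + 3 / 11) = 8344791 / 352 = 23706.79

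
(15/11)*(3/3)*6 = 90/11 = 8.18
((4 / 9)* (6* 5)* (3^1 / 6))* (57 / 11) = 380 / 11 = 34.55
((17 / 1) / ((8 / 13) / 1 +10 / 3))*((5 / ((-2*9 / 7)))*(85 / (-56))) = 93925 / 7392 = 12.71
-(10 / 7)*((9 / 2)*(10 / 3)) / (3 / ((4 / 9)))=-200 / 63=-3.17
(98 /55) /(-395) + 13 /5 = 56387 /21725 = 2.60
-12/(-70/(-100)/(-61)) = 7320/7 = 1045.71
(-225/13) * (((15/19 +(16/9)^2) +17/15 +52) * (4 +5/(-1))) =2196280/2223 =987.98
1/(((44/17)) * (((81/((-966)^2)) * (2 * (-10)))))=-440657/1980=-222.55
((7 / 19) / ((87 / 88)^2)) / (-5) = -54208 / 719055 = -0.08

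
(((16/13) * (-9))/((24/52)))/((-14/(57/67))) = 684/469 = 1.46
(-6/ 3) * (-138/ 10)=138/ 5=27.60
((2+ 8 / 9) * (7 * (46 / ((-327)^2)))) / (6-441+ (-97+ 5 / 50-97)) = -83720 / 6052288329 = -0.00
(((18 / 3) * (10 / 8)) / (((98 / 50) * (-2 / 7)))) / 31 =-375 / 868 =-0.43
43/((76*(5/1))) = 43/380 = 0.11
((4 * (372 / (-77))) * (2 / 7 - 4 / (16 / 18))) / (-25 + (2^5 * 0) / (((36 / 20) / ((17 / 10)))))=-43896 / 13475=-3.26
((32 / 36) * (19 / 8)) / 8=19 / 72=0.26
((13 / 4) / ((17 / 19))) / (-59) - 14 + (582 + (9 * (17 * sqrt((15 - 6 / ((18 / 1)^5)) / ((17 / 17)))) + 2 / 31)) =70643663 / 124372 + 17 * sqrt(14171757) / 108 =1160.57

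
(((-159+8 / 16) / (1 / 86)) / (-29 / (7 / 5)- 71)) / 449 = 95417 / 288258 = 0.33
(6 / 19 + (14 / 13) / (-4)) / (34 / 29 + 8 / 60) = 10005 / 280592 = 0.04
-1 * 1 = -1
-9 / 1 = -9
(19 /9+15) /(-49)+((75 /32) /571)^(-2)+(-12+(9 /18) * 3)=1557756467 /26250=59343.10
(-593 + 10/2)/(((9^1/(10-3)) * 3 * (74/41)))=-28126/333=-84.46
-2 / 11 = -0.18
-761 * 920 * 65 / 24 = -5688475 / 3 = -1896158.33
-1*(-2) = 2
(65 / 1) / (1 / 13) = 845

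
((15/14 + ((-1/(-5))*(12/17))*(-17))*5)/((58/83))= -7719/812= -9.51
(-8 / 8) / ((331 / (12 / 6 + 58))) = -60 / 331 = -0.18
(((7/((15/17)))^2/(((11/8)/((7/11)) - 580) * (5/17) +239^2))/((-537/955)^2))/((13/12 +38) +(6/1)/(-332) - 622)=-163281014232224/27232515827906706837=-0.00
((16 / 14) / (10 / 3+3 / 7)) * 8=192 / 79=2.43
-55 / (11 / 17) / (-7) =85 / 7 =12.14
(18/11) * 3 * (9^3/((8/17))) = 334611/44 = 7604.80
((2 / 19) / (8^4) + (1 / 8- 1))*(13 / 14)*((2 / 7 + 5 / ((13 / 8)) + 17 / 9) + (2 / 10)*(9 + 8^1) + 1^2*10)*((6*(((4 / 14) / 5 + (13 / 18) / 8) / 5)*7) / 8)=-35780152447 / 15253504000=-2.35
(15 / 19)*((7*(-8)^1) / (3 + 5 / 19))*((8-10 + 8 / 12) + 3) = -700 / 31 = -22.58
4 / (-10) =-2 / 5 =-0.40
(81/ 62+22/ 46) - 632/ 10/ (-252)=914329/ 449190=2.04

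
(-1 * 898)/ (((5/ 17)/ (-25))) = 76330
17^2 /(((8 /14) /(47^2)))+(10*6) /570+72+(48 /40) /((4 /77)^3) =3422534901 /3040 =1125833.85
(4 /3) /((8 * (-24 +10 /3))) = -1 /124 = -0.01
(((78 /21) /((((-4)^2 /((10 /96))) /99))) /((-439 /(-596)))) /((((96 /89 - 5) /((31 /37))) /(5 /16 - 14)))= 193112052705 /20317004288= 9.50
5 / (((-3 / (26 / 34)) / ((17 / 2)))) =-65 / 6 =-10.83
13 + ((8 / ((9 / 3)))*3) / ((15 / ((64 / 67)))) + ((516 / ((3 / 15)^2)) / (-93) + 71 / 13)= -48495964 / 405015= -119.74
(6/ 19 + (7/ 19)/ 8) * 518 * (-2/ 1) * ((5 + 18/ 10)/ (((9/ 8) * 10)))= -193732/ 855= -226.59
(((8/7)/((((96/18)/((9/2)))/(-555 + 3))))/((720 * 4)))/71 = -207/79520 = -0.00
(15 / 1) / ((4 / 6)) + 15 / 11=525 / 22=23.86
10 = 10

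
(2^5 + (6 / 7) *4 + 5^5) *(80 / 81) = 1769840 / 567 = 3121.41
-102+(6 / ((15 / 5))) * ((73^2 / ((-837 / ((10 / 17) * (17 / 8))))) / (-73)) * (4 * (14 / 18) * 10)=-717266 / 7533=-95.22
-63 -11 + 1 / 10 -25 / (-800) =-11819 / 160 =-73.87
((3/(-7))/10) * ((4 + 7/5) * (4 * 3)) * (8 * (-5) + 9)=15066/175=86.09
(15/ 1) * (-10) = -150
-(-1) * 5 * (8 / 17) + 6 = 142 / 17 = 8.35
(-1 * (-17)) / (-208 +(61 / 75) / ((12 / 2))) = -7650 / 93539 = -0.08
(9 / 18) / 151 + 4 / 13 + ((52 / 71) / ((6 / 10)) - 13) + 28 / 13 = -7789133 / 836238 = -9.31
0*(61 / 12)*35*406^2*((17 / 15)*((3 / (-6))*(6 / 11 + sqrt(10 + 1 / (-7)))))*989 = 0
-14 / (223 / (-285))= 3990 / 223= 17.89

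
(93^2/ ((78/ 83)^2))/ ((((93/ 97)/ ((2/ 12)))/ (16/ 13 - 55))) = -4826646959/ 52728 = -91538.59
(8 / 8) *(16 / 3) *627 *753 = 2518032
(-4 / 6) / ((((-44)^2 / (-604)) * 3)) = 151 / 2178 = 0.07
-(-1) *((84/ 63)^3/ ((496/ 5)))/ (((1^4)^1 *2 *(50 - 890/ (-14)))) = 14/ 133083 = 0.00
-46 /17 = -2.71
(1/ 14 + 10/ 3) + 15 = 773/ 42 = 18.40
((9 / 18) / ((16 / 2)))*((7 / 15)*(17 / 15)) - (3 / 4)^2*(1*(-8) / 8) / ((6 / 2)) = 397 / 1800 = 0.22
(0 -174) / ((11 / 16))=-2784 / 11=-253.09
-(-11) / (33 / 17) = 17 / 3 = 5.67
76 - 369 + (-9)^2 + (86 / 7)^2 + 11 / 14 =-5907 / 98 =-60.28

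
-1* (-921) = 921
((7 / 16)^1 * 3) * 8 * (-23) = -241.50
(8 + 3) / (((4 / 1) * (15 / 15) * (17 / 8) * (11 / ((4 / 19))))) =0.02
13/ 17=0.76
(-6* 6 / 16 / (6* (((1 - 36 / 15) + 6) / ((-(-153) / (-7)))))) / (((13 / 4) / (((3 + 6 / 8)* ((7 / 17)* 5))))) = 10125 / 2392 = 4.23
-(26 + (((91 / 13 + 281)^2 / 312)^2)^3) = -1703893329976781106890 / 4826809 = -353006164108996.46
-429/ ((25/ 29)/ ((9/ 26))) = -8613/ 50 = -172.26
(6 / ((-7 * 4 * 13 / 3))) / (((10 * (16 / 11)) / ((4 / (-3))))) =33 / 7280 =0.00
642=642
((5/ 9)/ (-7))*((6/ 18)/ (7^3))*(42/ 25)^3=-8/ 21875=-0.00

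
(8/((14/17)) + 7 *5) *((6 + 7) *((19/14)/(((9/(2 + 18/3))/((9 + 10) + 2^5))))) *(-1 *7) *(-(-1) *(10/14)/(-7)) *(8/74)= 2761.61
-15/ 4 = -3.75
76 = 76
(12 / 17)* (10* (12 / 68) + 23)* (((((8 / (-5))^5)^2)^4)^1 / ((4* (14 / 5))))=839407479338174373738754158567037599744 / 3679815563373267650604248046875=228111291.15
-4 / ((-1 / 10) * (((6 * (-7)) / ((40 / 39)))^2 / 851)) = 13616000 / 670761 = 20.30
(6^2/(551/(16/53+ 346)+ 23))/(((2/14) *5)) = 243432/118775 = 2.05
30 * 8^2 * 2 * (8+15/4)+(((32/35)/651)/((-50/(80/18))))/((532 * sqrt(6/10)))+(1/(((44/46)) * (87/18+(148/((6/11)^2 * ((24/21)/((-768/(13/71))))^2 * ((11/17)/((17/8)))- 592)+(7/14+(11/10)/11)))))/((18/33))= 13916075316029366555/308421127429782- 32 * sqrt(15)/409104675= 45120.37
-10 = -10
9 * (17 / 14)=153 / 14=10.93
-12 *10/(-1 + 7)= -20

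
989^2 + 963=979084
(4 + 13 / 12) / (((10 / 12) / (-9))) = -549 / 10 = -54.90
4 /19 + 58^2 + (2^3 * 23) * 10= 98880 /19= 5204.21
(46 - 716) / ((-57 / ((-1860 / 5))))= -83080 / 19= -4372.63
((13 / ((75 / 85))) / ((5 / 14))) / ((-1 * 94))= -1547 / 3525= -0.44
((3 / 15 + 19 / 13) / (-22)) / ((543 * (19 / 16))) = -288 / 2458885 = -0.00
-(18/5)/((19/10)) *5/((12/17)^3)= -24565/912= -26.94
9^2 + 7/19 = 1546/19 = 81.37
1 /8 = 0.12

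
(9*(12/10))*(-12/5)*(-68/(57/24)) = 352512/475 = 742.13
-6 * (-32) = 192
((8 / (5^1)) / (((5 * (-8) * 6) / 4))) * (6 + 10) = -32 / 75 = -0.43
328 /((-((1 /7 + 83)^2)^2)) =-0.00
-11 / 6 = -1.83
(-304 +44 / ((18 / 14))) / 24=-607 / 54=-11.24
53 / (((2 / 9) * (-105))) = -159 / 70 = -2.27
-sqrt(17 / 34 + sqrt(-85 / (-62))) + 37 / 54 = 37 / 54-sqrt(1922 + 62 * sqrt(5270)) / 62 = -0.61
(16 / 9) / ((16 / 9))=1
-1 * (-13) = 13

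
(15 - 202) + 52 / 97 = -18087 / 97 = -186.46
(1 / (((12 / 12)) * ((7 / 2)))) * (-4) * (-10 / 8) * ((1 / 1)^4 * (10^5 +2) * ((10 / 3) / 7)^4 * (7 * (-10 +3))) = -476200000 / 1323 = -359939.53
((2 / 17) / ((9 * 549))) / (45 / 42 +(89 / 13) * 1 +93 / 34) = 0.00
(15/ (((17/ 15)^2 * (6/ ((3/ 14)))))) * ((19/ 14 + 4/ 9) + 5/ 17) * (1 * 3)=5050125/ 1925896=2.62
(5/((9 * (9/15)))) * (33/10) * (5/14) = 275/252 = 1.09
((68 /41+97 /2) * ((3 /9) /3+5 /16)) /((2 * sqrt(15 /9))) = 27877 * sqrt(15) /13120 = 8.23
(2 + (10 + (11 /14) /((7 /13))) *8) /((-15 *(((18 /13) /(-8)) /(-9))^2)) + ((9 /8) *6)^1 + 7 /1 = -3307001 /196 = -16872.45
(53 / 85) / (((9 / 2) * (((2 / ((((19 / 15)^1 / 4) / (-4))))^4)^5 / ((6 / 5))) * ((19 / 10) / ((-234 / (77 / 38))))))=-25899491712249165195222009089 / 28738438385136163274137409842839552000000000000000000000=-0.00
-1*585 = -585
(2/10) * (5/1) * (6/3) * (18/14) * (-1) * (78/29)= -1404/203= -6.92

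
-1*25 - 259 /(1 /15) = -3910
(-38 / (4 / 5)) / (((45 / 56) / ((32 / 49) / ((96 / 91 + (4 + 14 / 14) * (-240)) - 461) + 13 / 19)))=-18317468 / 453165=-40.42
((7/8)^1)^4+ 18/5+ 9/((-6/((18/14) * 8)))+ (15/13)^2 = -240122821/24227840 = -9.91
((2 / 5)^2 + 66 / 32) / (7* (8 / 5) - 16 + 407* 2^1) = 127 / 46240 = 0.00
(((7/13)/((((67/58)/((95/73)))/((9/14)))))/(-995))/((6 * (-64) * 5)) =1653/8097930880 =0.00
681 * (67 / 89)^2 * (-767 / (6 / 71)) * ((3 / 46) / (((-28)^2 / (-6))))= 499426617339 / 285662944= 1748.31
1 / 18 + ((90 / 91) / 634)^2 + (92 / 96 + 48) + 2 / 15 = 14723220222437 / 299573787240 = 49.15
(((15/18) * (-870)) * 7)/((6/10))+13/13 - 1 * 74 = -25594/3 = -8531.33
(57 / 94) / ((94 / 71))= 4047 / 8836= 0.46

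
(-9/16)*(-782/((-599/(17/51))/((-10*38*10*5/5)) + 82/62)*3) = 155451825/211507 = 734.97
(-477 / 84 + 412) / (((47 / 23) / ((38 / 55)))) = 4971749 / 36190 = 137.38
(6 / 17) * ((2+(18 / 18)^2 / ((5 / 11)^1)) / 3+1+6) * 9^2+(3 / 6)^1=40909 / 170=240.64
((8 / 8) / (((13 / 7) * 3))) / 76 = 7 / 2964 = 0.00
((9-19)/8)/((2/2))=-5/4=-1.25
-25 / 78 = -0.32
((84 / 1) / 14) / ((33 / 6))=12 / 11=1.09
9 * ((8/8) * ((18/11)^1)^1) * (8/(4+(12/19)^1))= 25.44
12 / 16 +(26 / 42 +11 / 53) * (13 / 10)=8123 / 4452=1.82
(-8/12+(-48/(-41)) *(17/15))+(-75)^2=3459781/615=5625.66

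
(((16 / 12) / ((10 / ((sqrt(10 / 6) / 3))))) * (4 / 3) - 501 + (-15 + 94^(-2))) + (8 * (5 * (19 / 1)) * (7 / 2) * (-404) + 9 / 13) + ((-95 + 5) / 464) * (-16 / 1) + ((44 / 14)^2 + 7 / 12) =-263238932228345 / 244841142 + 8 * sqrt(15) / 405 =-1075141.67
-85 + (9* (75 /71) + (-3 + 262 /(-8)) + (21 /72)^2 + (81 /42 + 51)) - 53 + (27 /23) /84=-732270281 /6584256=-111.22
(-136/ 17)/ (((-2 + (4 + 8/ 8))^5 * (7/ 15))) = -40/ 567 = -0.07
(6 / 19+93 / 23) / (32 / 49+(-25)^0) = 31115 / 11799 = 2.64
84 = 84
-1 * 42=-42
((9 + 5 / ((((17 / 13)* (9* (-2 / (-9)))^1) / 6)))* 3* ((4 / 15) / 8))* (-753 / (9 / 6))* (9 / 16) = -196533 / 340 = -578.04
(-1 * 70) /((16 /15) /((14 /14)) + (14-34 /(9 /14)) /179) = -281925 /3421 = -82.41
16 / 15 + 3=61 / 15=4.07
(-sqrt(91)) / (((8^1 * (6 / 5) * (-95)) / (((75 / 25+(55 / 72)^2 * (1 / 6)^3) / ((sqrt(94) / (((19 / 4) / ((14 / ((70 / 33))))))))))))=16811285 * sqrt(8554) / 666901610496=0.00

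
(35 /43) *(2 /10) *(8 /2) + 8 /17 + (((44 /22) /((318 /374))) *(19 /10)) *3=2814543 /193715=14.53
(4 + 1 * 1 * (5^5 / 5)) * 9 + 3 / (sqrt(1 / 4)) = 5667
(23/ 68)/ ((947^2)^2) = 23/ 54690114008708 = 0.00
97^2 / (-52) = -9409 / 52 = -180.94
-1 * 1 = -1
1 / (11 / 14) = 14 / 11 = 1.27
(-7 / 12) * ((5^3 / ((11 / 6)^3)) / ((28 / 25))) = -28125 / 2662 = -10.57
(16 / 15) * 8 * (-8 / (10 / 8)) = -4096 / 75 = -54.61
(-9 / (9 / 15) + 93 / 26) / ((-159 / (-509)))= -50391 / 1378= -36.57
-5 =-5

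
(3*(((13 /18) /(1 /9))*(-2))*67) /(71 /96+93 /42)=-1755936 /1985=-884.60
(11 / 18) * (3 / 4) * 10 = 55 / 12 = 4.58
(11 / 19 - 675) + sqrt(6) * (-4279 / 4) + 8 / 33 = -4279 * sqrt(6) / 4 - 422710 / 627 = -3294.52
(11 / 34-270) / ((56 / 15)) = -137535 / 1904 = -72.23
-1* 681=-681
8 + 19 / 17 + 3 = 206 / 17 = 12.12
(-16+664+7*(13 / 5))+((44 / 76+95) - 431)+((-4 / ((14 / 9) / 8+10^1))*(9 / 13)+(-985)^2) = 439899430909 / 453245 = 970555.51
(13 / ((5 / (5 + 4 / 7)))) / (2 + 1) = 169 / 35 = 4.83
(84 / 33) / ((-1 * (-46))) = 0.06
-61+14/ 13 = -779/ 13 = -59.92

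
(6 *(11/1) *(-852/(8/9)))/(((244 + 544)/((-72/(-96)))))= -189783/3152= -60.21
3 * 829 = 2487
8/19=0.42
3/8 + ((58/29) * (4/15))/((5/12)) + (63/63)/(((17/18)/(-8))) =-23173/3400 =-6.82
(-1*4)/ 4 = -1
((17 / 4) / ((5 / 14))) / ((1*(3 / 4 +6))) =1.76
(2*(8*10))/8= 20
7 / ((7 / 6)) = 6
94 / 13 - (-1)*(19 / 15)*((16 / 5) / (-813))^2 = 23299220482 / 3222223875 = 7.23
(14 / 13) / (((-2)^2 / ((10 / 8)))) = 35 / 104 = 0.34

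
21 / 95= 0.22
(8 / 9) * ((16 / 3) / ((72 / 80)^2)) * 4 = 51200 / 2187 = 23.41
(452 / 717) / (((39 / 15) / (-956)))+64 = -6544 / 39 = -167.79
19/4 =4.75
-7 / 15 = -0.47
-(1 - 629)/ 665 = 628/ 665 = 0.94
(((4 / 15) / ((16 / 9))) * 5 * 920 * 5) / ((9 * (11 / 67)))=77050 / 33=2334.85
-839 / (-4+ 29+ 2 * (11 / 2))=-839 / 36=-23.31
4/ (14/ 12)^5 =31104/ 16807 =1.85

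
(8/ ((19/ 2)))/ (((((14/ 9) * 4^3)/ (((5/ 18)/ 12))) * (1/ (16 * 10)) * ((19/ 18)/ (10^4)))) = 750000/ 2527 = 296.79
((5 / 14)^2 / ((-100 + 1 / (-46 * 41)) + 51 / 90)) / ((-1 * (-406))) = -353625 / 111923007392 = -0.00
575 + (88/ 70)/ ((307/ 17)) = 6179123/ 10745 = 575.07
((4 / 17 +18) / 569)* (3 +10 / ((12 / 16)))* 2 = 30380 / 29019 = 1.05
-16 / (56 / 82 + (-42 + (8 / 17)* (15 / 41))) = 5576 / 14339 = 0.39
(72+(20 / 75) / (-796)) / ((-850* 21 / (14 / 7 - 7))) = 214919 / 10656450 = 0.02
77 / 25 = 3.08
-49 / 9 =-5.44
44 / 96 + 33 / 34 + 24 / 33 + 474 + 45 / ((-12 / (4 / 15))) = 2132501 / 4488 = 475.16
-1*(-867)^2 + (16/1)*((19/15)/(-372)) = -1048606231/1395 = -751689.05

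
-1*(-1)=1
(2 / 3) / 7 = 2 / 21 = 0.10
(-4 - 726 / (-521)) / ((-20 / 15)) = 2037 / 1042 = 1.95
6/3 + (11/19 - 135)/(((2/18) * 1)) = -1207.79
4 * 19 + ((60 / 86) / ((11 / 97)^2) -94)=188616 / 5203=36.25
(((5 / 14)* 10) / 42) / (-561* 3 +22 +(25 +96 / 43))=-1075 / 20654088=-0.00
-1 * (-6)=6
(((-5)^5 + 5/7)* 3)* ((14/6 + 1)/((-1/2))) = 437400/7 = 62485.71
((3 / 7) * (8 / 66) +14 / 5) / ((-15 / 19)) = -6954 / 1925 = -3.61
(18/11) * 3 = 4.91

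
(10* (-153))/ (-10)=153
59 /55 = 1.07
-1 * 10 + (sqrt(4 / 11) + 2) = -8 + 2 * sqrt(11) / 11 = -7.40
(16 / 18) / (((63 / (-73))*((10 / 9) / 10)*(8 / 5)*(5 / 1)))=-1.16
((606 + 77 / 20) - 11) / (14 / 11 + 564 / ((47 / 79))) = 131747 / 208840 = 0.63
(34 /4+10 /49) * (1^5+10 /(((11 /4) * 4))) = 2559 /154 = 16.62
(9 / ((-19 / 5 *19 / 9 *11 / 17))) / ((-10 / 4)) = 2754 / 3971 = 0.69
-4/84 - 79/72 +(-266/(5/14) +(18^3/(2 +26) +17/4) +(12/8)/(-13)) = -17478263/32760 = -533.52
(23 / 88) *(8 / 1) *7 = 161 / 11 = 14.64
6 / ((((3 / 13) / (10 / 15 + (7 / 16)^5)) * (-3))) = -5.92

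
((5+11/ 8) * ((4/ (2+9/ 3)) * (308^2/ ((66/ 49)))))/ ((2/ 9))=8081766/ 5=1616353.20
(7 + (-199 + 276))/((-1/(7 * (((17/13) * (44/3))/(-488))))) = 18326/793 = 23.11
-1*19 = -19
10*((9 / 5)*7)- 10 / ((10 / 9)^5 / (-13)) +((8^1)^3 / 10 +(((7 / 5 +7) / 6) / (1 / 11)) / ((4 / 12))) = 3001637 / 10000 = 300.16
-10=-10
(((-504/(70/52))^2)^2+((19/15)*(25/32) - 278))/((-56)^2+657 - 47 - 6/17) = 20042113899601567/3820560000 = 5245857.65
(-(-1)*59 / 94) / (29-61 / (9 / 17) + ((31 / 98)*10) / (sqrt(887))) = -438775153236 / 60274889285689-36296505*sqrt(887) / 120549778571378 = -0.01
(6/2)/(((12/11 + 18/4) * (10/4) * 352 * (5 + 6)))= 1/18040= 0.00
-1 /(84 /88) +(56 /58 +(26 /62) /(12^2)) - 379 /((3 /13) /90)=-133944311281 /906192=-147810.08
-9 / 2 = -4.50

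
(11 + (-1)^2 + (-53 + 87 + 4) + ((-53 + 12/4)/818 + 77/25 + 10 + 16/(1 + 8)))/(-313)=-5962912/28803825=-0.21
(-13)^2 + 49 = 218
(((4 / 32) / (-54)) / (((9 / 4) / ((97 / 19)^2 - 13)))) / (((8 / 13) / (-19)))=0.41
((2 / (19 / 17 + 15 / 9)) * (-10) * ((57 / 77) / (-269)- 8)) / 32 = 1.80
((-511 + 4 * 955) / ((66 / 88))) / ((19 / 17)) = 75004 / 19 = 3947.58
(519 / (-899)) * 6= -3114 / 899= -3.46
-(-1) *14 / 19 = 14 / 19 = 0.74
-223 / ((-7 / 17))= 3791 / 7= 541.57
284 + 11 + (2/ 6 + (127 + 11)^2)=19339.33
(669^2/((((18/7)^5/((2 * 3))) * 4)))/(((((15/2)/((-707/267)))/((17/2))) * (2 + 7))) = -10045423746757/5045146560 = -1991.11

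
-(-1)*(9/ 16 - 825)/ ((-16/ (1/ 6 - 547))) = -14426557/ 512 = -28176.87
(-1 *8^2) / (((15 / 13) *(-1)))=55.47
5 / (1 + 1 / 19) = 19 / 4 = 4.75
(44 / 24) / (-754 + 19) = -11 / 4410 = -0.00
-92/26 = -3.54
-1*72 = -72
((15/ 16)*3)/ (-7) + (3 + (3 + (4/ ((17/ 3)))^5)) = 918119523/ 159023984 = 5.77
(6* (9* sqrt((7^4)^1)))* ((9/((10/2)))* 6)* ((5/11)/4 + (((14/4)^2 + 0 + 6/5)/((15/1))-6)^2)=102781505799/137500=747501.86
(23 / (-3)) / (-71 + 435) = -23 / 1092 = -0.02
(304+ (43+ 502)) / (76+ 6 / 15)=11.11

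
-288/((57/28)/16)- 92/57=-129116/57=-2265.19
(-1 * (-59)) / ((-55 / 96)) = -5664 / 55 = -102.98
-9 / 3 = -3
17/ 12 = 1.42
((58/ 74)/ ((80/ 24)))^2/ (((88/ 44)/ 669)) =5063661/ 273800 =18.49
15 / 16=0.94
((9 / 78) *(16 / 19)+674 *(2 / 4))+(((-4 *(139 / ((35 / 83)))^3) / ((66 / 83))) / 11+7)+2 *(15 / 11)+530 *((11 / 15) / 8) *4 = -20986891384769227 / 1281405125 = -16378029.85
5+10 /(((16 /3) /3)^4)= 196645 /32768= 6.00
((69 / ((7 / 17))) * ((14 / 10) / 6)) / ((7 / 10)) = 55.86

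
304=304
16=16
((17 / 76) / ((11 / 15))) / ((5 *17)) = 3 / 836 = 0.00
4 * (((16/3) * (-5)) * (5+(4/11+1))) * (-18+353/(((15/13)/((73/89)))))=-1393132160/8811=-158112.83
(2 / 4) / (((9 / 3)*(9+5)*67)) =1 / 5628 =0.00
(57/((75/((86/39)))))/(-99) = -1634/96525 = -0.02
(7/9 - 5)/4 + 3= 35/18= 1.94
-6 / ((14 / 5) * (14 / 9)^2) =-1215 / 1372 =-0.89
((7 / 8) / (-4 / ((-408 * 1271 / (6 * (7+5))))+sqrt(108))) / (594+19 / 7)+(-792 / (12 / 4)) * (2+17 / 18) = -109142326157459159 / 140406079961064+22876260001 * sqrt(3) / 280812159922128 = -777.33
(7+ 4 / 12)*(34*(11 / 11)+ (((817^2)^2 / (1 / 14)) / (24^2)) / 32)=34306703961101 / 13824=2481677080.52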